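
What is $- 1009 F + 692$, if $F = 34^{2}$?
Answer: $-1165712$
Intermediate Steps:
$F = 1156$
$- 1009 F + 692 = \left(-1009\right) 1156 + 692 = -1166404 + 692 = -1165712$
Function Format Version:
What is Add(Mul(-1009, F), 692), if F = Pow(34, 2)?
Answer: -1165712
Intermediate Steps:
F = 1156
Add(Mul(-1009, F), 692) = Add(Mul(-1009, 1156), 692) = Add(-1166404, 692) = -1165712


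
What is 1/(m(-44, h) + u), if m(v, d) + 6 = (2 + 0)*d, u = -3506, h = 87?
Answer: -1/3338 ≈ -0.00029958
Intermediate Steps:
m(v, d) = -6 + 2*d (m(v, d) = -6 + (2 + 0)*d = -6 + 2*d)
1/(m(-44, h) + u) = 1/((-6 + 2*87) - 3506) = 1/((-6 + 174) - 3506) = 1/(168 - 3506) = 1/(-3338) = -1/3338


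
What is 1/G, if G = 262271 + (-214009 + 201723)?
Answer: 1/249985 ≈ 4.0002e-6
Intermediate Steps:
G = 249985 (G = 262271 - 12286 = 249985)
1/G = 1/249985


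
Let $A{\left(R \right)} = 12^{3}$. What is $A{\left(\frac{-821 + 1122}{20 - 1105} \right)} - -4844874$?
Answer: $4846602$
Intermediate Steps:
$A{\left(R \right)} = 1728$
$A{\left(\frac{-821 + 1122}{20 - 1105} \right)} - -4844874 = 1728 - -4844874 = 1728 + 4844874 = 4846602$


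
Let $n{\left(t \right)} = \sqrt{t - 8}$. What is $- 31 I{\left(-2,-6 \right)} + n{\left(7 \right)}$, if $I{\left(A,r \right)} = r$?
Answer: $186 + i \approx 186.0 + 1.0 i$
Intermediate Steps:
$n{\left(t \right)} = \sqrt{-8 + t}$
$- 31 I{\left(-2,-6 \right)} + n{\left(7 \right)} = \left(-31\right) \left(-6\right) + \sqrt{-8 + 7} = 186 + \sqrt{-1} = 186 + i$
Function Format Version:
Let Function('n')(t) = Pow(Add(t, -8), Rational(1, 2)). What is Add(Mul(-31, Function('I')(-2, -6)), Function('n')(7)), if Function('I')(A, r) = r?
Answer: Add(186, I) ≈ Add(186.00, Mul(1.0000, I))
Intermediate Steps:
Function('n')(t) = Pow(Add(-8, t), Rational(1, 2))
Add(Mul(-31, Function('I')(-2, -6)), Function('n')(7)) = Add(Mul(-31, -6), Pow(Add(-8, 7), Rational(1, 2))) = Add(186, Pow(-1, Rational(1, 2))) = Add(186, I)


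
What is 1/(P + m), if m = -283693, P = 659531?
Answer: 1/375838 ≈ 2.6607e-6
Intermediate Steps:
1/(P + m) = 1/(659531 - 283693) = 1/375838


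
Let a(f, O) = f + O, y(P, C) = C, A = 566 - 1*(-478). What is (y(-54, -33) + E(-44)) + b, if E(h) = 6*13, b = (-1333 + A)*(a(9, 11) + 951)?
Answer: -280574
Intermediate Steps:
A = 1044 (A = 566 + 478 = 1044)
a(f, O) = O + f
b = -280619 (b = (-1333 + 1044)*((11 + 9) + 951) = -289*(20 + 951) = -289*971 = -280619)
E(h) = 78
(y(-54, -33) + E(-44)) + b = (-33 + 78) - 280619 = 45 - 280619 = -280574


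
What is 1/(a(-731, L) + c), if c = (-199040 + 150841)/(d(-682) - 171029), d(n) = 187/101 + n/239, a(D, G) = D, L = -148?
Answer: -4128493220/3016765068159 ≈ -0.0013685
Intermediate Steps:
d(n) = 187/101 + n/239 (d(n) = 187*(1/101) + n*(1/239) = 187/101 + n/239)
c = 1163475661/4128493220 (c = (-199040 + 150841)/((187/101 + (1/239)*(-682)) - 171029) = -48199/((187/101 - 682/239) - 171029) = -48199/(-24189/24139 - 171029) = -48199/(-4128493220/24139) = -48199*(-24139/4128493220) = 1163475661/4128493220 ≈ 0.28182)
1/(a(-731, L) + c) = 1/(-731 + 1163475661/4128493220) = 1/(-3016765068159/4128493220) = -4128493220/3016765068159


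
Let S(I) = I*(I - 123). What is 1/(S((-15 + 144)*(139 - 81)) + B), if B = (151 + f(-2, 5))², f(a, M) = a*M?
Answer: 1/55079919 ≈ 1.8155e-8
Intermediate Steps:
f(a, M) = M*a
S(I) = I*(-123 + I)
B = 19881 (B = (151 + 5*(-2))² = (151 - 10)² = 141² = 19881)
1/(S((-15 + 144)*(139 - 81)) + B) = 1/(((-15 + 144)*(139 - 81))*(-123 + (-15 + 144)*(139 - 81)) + 19881) = 1/((129*58)*(-123 + 129*58) + 19881) = 1/(7482*(-123 + 7482) + 19881) = 1/(7482*7359 + 19881) = 1/(55060038 + 19881) = 1/55079919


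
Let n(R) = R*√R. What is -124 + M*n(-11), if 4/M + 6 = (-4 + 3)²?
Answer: -124 + 44*I*√11/5 ≈ -124.0 + 29.186*I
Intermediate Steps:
n(R) = R^(3/2)
M = -⅘ (M = 4/(-6 + (-4 + 3)²) = 4/(-6 + (-1)²) = 4/(-6 + 1) = 4/(-5) = 4*(-⅕) = -⅘ ≈ -0.80000)
-124 + M*n(-11) = -124 - (-44)*I*√11/5 = -124 + 44*I*√11/5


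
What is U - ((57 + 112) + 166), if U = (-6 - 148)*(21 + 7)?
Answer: -4647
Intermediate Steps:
U = -4312 (U = -154*28 = -4312)
U - ((57 + 112) + 166) = -4312 - ((57 + 112) + 166) = -4312 - (169 + 166) = -4312 - 1*335 = -4312 - 335 = -4647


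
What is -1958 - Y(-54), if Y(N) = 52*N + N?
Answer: 904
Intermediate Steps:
Y(N) = 53*N
-1958 - Y(-54) = -1958 - 53*(-54) = -1958 - 1*(-2862) = -1958 + 2862 = 904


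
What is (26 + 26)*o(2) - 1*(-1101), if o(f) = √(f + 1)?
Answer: 1101 + 52*√3 ≈ 1191.1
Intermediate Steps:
o(f) = √(1 + f)
(26 + 26)*o(2) - 1*(-1101) = (26 + 26)*√(1 + 2) - 1*(-1101) = 52*√3 + 1101 = 1101 + 52*√3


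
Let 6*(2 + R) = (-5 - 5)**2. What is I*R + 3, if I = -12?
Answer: -173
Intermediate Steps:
R = 44/3 (R = -2 + (-5 - 5)**2/6 = -2 + (1/6)*(-10)**2 = -2 + (1/6)*100 = -2 + 50/3 = 44/3 ≈ 14.667)
I*R + 3 = -12*44/3 + 3 = -176 + 3 = -173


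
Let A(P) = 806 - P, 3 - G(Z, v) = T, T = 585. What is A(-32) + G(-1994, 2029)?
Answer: 256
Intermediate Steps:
G(Z, v) = -582 (G(Z, v) = 3 - 1*585 = 3 - 585 = -582)
A(-32) + G(-1994, 2029) = (806 - 1*(-32)) - 582 = (806 + 32) - 582 = 838 - 582 = 256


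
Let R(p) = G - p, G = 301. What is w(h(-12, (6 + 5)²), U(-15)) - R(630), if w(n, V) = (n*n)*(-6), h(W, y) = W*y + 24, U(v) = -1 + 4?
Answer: -12234775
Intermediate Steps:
U(v) = 3
h(W, y) = 24 + W*y
w(n, V) = -6*n² (w(n, V) = n²*(-6) = -6*n²)
R(p) = 301 - p
w(h(-12, (6 + 5)²), U(-15)) - R(630) = -6*(24 - 12*(6 + 5)²)² - (301 - 1*630) = -6*(24 - 12*11²)² - (301 - 630) = -6*(24 - 12*121)² - 1*(-329) = -6*(24 - 1452)² + 329 = -6*(-1428)² + 329 = -6*2039184 + 329 = -12235104 + 329 = -12234775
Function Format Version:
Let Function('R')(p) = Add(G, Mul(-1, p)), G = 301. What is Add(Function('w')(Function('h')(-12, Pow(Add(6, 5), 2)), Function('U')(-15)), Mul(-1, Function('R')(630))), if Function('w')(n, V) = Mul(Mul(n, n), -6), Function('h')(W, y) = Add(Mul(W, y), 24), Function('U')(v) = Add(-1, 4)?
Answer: -12234775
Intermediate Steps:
Function('U')(v) = 3
Function('h')(W, y) = Add(24, Mul(W, y))
Function('w')(n, V) = Mul(-6, Pow(n, 2)) (Function('w')(n, V) = Mul(Pow(n, 2), -6) = Mul(-6, Pow(n, 2)))
Function('R')(p) = Add(301, Mul(-1, p))
Add(Function('w')(Function('h')(-12, Pow(Add(6, 5), 2)), Function('U')(-15)), Mul(-1, Function('R')(630))) = Add(Mul(-6, Pow(Add(24, Mul(-12, Pow(Add(6, 5), 2))), 2)), Mul(-1, Add(301, Mul(-1, 630)))) = Add(Mul(-6, Pow(Add(24, Mul(-12, Pow(11, 2))), 2)), Mul(-1, Add(301, -630))) = Add(Mul(-6, Pow(Add(24, Mul(-12, 121)), 2)), Mul(-1, -329)) = Add(Mul(-6, Pow(Add(24, -1452), 2)), 329) = Add(Mul(-6, Pow(-1428, 2)), 329) = Add(Mul(-6, 2039184), 329) = Add(-12235104, 329) = -12234775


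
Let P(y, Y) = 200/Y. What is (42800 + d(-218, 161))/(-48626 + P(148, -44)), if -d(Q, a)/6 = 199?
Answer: -228833/267468 ≈ -0.85555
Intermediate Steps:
d(Q, a) = -1194 (d(Q, a) = -6*199 = -1194)
(42800 + d(-218, 161))/(-48626 + P(148, -44)) = (42800 - 1194)/(-48626 + 200/(-44)) = 41606/(-48626 + 200*(-1/44)) = 41606/(-48626 - 50/11) = 41606/(-534936/11) = 41606*(-11/534936) = -228833/267468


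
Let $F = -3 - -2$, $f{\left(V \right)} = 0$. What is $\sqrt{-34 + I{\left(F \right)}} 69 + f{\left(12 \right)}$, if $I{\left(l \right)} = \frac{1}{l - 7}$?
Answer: $\frac{69 i \sqrt{546}}{4} \approx 403.07 i$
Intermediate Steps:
$F = -1$ ($F = -3 + 2 = -1$)
$I{\left(l \right)} = \frac{1}{-7 + l}$
$\sqrt{-34 + I{\left(F \right)}} 69 + f{\left(12 \right)} = \sqrt{-34 + \frac{1}{-7 - 1}} \cdot 69 + 0 = \sqrt{-34 + \frac{1}{-8}} \cdot 69 + 0 = \sqrt{-34 - \frac{1}{8}} \cdot 69 + 0 = \sqrt{- \frac{273}{8}} \cdot 69 + 0 = \frac{i \sqrt{546}}{4} \cdot 69 + 0 = \frac{69 i \sqrt{546}}{4} + 0 = \frac{69 i \sqrt{546}}{4}$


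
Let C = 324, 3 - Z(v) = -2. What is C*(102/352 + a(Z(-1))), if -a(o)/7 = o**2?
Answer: -2490669/44 ≈ -56606.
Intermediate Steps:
Z(v) = 5 (Z(v) = 3 - 1*(-2) = 3 + 2 = 5)
a(o) = -7*o**2
C*(102/352 + a(Z(-1))) = 324*(102/352 - 7*5**2) = 324*(102*(1/352) - 7*25) = 324*(51/176 - 175) = 324*(-30749/176) = -2490669/44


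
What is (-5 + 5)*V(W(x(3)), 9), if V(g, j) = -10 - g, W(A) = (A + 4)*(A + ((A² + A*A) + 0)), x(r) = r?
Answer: 0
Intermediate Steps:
W(A) = (4 + A)*(A + 2*A²) (W(A) = (4 + A)*(A + ((A² + A²) + 0)) = (4 + A)*(A + (2*A² + 0)) = (4 + A)*(A + 2*A²))
(-5 + 5)*V(W(x(3)), 9) = (-5 + 5)*(-10 - 3*(4 + 2*3² + 9*3)) = 0*(-10 - 3*(4 + 2*9 + 27)) = 0*(-10 - 3*(4 + 18 + 27)) = 0*(-10 - 3*49) = 0*(-10 - 1*147) = 0*(-10 - 147) = 0*(-157) = 0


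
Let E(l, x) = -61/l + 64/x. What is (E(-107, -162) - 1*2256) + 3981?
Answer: 14952092/8667 ≈ 1725.2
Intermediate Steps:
(E(-107, -162) - 1*2256) + 3981 = ((-61/(-107) + 64/(-162)) - 1*2256) + 3981 = ((-61*(-1/107) + 64*(-1/162)) - 2256) + 3981 = ((61/107 - 32/81) - 2256) + 3981 = (1517/8667 - 2256) + 3981 = -19551235/8667 + 3981 = 14952092/8667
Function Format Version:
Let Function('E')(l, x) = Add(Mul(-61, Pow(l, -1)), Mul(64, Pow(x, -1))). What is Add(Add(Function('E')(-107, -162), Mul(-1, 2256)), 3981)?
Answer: Rational(14952092, 8667) ≈ 1725.2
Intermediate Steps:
Add(Add(Function('E')(-107, -162), Mul(-1, 2256)), 3981) = Add(Add(Add(Mul(-61, Pow(-107, -1)), Mul(64, Pow(-162, -1))), Mul(-1, 2256)), 3981) = Add(Add(Add(Mul(-61, Rational(-1, 107)), Mul(64, Rational(-1, 162))), -2256), 3981) = Add(Add(Add(Rational(61, 107), Rational(-32, 81)), -2256), 3981) = Add(Add(Rational(1517, 8667), -2256), 3981) = Add(Rational(-19551235, 8667), 3981) = Rational(14952092, 8667)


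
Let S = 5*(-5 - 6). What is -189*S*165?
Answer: 1715175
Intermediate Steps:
S = -55 (S = 5*(-11) = -55)
-189*S*165 = -189*(-55)*165 = 10395*165 = 1715175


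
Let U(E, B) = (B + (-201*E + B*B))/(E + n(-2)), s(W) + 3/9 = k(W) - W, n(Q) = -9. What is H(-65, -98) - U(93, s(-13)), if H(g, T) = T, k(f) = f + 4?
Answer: 93995/756 ≈ 124.33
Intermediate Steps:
k(f) = 4 + f
s(W) = 11/3 (s(W) = -1/3 + ((4 + W) - W) = -1/3 + 4 = 11/3)
U(E, B) = (B + B**2 - 201*E)/(-9 + E) (U(E, B) = (B + (-201*E + B*B))/(E - 9) = (B + (-201*E + B**2))/(-9 + E) = (B + (B**2 - 201*E))/(-9 + E) = (B + B**2 - 201*E)/(-9 + E))
H(-65, -98) - U(93, s(-13)) = -98 - (11/3 + (11/3)**2 - 201*93)/(-9 + 93) = -98 - (11/3 + 121/9 - 18693)/84 = -98 - (-168083)/(84*9) = -98 - 1*(-168083/756) = -98 + 168083/756 = 93995/756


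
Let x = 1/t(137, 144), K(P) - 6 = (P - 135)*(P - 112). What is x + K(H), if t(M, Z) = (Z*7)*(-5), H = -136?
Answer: 338758559/5040 ≈ 67214.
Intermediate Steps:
t(M, Z) = -35*Z (t(M, Z) = (7*Z)*(-5) = -35*Z)
K(P) = 6 + (-135 + P)*(-112 + P) (K(P) = 6 + (P - 135)*(P - 112) = 6 + (-135 + P)*(-112 + P))
x = -1/5040 (x = 1/(-35*144) = 1/(-5040) = -1/5040 ≈ -0.00019841)
x + K(H) = -1/5040 + (15126 + (-136)² - 247*(-136)) = -1/5040 + (15126 + 18496 + 33592) = -1/5040 + 67214 = 338758559/5040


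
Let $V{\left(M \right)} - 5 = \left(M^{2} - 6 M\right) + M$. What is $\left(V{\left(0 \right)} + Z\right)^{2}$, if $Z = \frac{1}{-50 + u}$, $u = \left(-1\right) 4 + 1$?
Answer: $\frac{69696}{2809} \approx 24.812$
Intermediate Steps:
$u = -3$ ($u = -4 + 1 = -3$)
$Z = - \frac{1}{53}$ ($Z = \frac{1}{-50 - 3} = \frac{1}{-53} = - \frac{1}{53} \approx -0.018868$)
$V{\left(M \right)} = 5 + M^{2} - 5 M$ ($V{\left(M \right)} = 5 + \left(\left(M^{2} - 6 M\right) + M\right) = 5 + \left(M^{2} - 5 M\right) = 5 + M^{2} - 5 M$)
$\left(V{\left(0 \right)} + Z\right)^{2} = \left(\left(5 + 0^{2} - 0\right) - \frac{1}{53}\right)^{2} = \left(\left(5 + 0 + 0\right) - \frac{1}{53}\right)^{2} = \left(5 - \frac{1}{53}\right)^{2} = \left(\frac{264}{53}\right)^{2} = \frac{69696}{2809}$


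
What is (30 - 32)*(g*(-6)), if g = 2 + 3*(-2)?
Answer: -48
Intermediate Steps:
g = -4 (g = 2 - 6 = -4)
(30 - 32)*(g*(-6)) = (30 - 32)*(-4*(-6)) = -2*24 = -48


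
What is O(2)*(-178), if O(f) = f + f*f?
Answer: -1068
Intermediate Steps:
O(f) = f + f²
O(2)*(-178) = (2*(1 + 2))*(-178) = (2*3)*(-178) = 6*(-178) = -1068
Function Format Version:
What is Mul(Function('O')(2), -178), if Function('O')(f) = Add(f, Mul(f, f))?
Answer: -1068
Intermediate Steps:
Function('O')(f) = Add(f, Pow(f, 2))
Mul(Function('O')(2), -178) = Mul(Mul(2, Add(1, 2)), -178) = Mul(Mul(2, 3), -178) = Mul(6, -178) = -1068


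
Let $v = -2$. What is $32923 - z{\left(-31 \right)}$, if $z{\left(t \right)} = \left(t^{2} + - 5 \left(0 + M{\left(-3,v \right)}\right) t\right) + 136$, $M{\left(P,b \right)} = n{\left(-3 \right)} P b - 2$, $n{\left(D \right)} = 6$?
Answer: $26556$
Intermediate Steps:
$M{\left(P,b \right)} = -2 + 6 P b$ ($M{\left(P,b \right)} = 6 P b - 2 = -2 + 6 P b$)
$z{\left(t \right)} = 136 + t^{2} - 170 t$ ($z{\left(t \right)} = \left(t^{2} + - 5 \left(0 - \left(2 + 18 \left(-2\right)\right)\right) t\right) + 136 = \left(t^{2} + - 5 \left(0 + \left(-2 + 36\right)\right) t\right) + 136 = \left(t^{2} + - 5 \left(0 + 34\right) t\right) + 136 = \left(t^{2} + \left(-5\right) 34 t\right) + 136 = \left(t^{2} - 170 t\right) + 136 = 136 + t^{2} - 170 t$)
$32923 - z{\left(-31 \right)} = 32923 - \left(136 + \left(-31\right)^{2} - -5270\right) = 32923 - \left(136 + 961 + 5270\right) = 32923 - 6367 = 26556$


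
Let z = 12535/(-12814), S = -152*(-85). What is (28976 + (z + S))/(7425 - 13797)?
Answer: -19883067/3024104 ≈ -6.5749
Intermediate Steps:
S = 12920
z = -12535/12814 (z = 12535*(-1/12814) = -12535/12814 ≈ -0.97823)
(28976 + (z + S))/(7425 - 13797) = (28976 + (-12535/12814 + 12920))/(7425 - 13797) = (28976 + 165544345/12814)/(-6372) = (536842809/12814)*(-1/6372) = -19883067/3024104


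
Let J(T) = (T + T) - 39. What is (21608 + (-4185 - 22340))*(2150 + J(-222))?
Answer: -8196639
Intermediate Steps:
J(T) = -39 + 2*T (J(T) = 2*T - 39 = -39 + 2*T)
(21608 + (-4185 - 22340))*(2150 + J(-222)) = (21608 + (-4185 - 22340))*(2150 + (-39 + 2*(-222))) = (21608 - 26525)*(2150 + (-39 - 444)) = -4917*(2150 - 483) = -4917*1667 = -8196639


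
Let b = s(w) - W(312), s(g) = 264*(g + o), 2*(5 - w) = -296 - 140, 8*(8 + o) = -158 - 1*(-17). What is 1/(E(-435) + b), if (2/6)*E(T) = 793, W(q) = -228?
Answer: 1/54714 ≈ 1.8277e-5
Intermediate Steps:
E(T) = 2379 (E(T) = 3*793 = 2379)
o = -205/8 (o = -8 + (-158 - 1*(-17))/8 = -8 + (-158 + 17)/8 = -8 + (1/8)*(-141) = -8 - 141/8 = -205/8 ≈ -25.625)
w = 223 (w = 5 - (-296 - 140)/2 = 5 - 1/2*(-436) = 5 + 218 = 223)
s(g) = -6765 + 264*g (s(g) = 264*(g - 205/8) = 264*(-205/8 + g) = -6765 + 264*g)
b = 52335 (b = (-6765 + 264*223) - 1*(-228) = (-6765 + 58872) + 228 = 52107 + 228 = 52335)
1/(E(-435) + b) = 1/(2379 + 52335) = 1/54714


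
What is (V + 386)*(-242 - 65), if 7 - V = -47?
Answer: -135080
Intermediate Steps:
V = 54 (V = 7 - 1*(-47) = 7 + 47 = 54)
(V + 386)*(-242 - 65) = (54 + 386)*(-242 - 65) = 440*(-307) = -135080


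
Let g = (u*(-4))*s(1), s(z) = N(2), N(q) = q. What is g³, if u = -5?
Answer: 64000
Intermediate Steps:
s(z) = 2
g = 40 (g = -5*(-4)*2 = 20*2 = 40)
g³ = 40³ = 64000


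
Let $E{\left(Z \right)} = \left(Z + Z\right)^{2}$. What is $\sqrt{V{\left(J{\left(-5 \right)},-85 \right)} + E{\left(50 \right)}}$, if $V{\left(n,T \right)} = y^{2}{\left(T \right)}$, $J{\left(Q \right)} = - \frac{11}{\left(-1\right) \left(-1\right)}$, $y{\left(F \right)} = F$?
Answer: $5 \sqrt{689} \approx 131.24$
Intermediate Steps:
$E{\left(Z \right)} = 4 Z^{2}$ ($E{\left(Z \right)} = \left(2 Z\right)^{2} = 4 Z^{2}$)
$J{\left(Q \right)} = -11$ ($J{\left(Q \right)} = - \frac{11}{1} = \left(-11\right) 1 = -11$)
$V{\left(n,T \right)} = T^{2}$
$\sqrt{V{\left(J{\left(-5 \right)},-85 \right)} + E{\left(50 \right)}} = \sqrt{\left(-85\right)^{2} + 4 \cdot 50^{2}} = \sqrt{7225 + 4 \cdot 2500} = \sqrt{7225 + 10000} = \sqrt{17225} = 5 \sqrt{689}$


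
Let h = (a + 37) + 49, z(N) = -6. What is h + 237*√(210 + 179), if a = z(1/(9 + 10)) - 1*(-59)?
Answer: 139 + 237*√389 ≈ 4813.4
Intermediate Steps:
a = 53 (a = -6 - 1*(-59) = -6 + 59 = 53)
h = 139 (h = (53 + 37) + 49 = 90 + 49 = 139)
h + 237*√(210 + 179) = 139 + 237*√(210 + 179) = 139 + 237*√389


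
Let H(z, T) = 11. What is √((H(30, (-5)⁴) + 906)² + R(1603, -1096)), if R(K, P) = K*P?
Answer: I*√915999 ≈ 957.08*I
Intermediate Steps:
√((H(30, (-5)⁴) + 906)² + R(1603, -1096)) = √((11 + 906)² + 1603*(-1096)) = √(917² - 1756888) = √(840889 - 1756888) = √(-915999) = I*√915999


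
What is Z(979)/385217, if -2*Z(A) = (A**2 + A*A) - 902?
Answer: -957990/385217 ≈ -2.4869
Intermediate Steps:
Z(A) = 451 - A**2 (Z(A) = -((A**2 + A*A) - 902)/2 = -((A**2 + A**2) - 902)/2 = -(2*A**2 - 902)/2 = -(-902 + 2*A**2)/2 = 451 - A**2)
Z(979)/385217 = (451 - 1*979**2)/385217 = (451 - 1*958441)*(1/385217) = (451 - 958441)*(1/385217) = -957990*1/385217 = -957990/385217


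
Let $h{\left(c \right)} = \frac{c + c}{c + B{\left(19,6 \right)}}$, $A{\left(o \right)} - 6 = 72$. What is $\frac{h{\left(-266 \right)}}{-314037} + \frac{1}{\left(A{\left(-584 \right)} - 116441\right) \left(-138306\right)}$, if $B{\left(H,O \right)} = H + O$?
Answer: $- \frac{2853924430193}{406006080969694842} \approx -7.0293 \cdot 10^{-6}$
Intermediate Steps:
$A{\left(o \right)} = 78$ ($A{\left(o \right)} = 6 + 72 = 78$)
$h{\left(c \right)} = \frac{2 c}{25 + c}$ ($h{\left(c \right)} = \frac{c + c}{c + \left(19 + 6\right)} = \frac{2 c}{c + 25} = \frac{2 c}{25 + c}$)
$\frac{h{\left(-266 \right)}}{-314037} + \frac{1}{\left(A{\left(-584 \right)} - 116441\right) \left(-138306\right)} = \frac{2 \left(-266\right) \frac{1}{25 - 266}}{-314037} + \frac{1}{\left(78 - 116441\right) \left(-138306\right)} = 2 \left(-266\right) \frac{1}{-241} \left(- \frac{1}{314037}\right) + \frac{1}{-116363} \left(- \frac{1}{138306}\right) = 2 \left(-266\right) \left(- \frac{1}{241}\right) \left(- \frac{1}{314037}\right) - - \frac{1}{16093701078} = \frac{532}{241} \left(- \frac{1}{314037}\right) + \frac{1}{16093701078} = - \frac{532}{75682917} + \frac{1}{16093701078} = - \frac{2853924430193}{406006080969694842}$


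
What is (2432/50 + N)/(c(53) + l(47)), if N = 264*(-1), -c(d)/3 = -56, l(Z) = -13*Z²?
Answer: 5384/713725 ≈ 0.0075435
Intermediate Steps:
c(d) = 168 (c(d) = -3*(-56) = 168)
N = -264
(2432/50 + N)/(c(53) + l(47)) = (2432/50 - 264)/(168 - 13*47²) = (2432*(1/50) - 264)/(168 - 13*2209) = (1216/25 - 264)/(168 - 28717) = -5384/25/(-28549) = -5384/25*(-1/28549) = 5384/713725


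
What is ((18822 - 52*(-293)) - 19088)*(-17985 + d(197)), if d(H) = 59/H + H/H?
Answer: -53035551330/197 ≈ -2.6922e+8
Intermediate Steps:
d(H) = 1 + 59/H (d(H) = 59/H + 1 = 1 + 59/H)
((18822 - 52*(-293)) - 19088)*(-17985 + d(197)) = ((18822 - 52*(-293)) - 19088)*(-17985 + (59 + 197)/197) = ((18822 + 15236) - 19088)*(-17985 + (1/197)*256) = (34058 - 19088)*(-17985 + 256/197) = 14970*(-3542789/197) = -53035551330/197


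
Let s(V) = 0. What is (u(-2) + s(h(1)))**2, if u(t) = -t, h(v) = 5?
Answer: 4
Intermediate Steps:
(u(-2) + s(h(1)))**2 = (-1*(-2) + 0)**2 = (2 + 0)**2 = 2**2 = 4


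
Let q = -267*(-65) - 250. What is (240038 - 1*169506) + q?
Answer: 87637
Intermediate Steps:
q = 17105 (q = 17355 - 250 = 17105)
(240038 - 1*169506) + q = (240038 - 1*169506) + 17105 = (240038 - 169506) + 17105 = 70532 + 17105 = 87637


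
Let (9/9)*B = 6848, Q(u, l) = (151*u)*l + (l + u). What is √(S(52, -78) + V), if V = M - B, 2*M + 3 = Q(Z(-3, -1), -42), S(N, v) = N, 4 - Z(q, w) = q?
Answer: 2*I*√7253 ≈ 170.33*I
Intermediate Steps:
Z(q, w) = 4 - q
Q(u, l) = l + u + 151*l*u (Q(u, l) = 151*l*u + (l + u) = l + u + 151*l*u)
M = -22216 (M = -3/2 + (-42 + (4 - 1*(-3)) + 151*(-42)*(4 - 1*(-3)))/2 = -3/2 + (-42 + (4 + 3) + 151*(-42)*(4 + 3))/2 = -3/2 + (-42 + 7 + 151*(-42)*7)/2 = -3/2 + (-42 + 7 - 44394)/2 = -3/2 + (½)*(-44429) = -3/2 - 44429/2 = -22216)
B = 6848
V = -29064 (V = -22216 - 1*6848 = -22216 - 6848 = -29064)
√(S(52, -78) + V) = √(52 - 29064) = √(-29012) = 2*I*√7253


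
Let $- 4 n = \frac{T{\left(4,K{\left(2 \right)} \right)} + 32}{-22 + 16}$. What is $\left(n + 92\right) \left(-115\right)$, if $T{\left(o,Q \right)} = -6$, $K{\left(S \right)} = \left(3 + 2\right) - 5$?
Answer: $- \frac{128455}{12} \approx -10705.0$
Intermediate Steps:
$K{\left(S \right)} = 0$ ($K{\left(S \right)} = 5 - 5 = 0$)
$n = \frac{13}{12}$ ($n = - \frac{\left(-6 + 32\right) \frac{1}{-22 + 16}}{4} = - \frac{26 \frac{1}{-6}}{4} = - \frac{26 \left(- \frac{1}{6}\right)}{4} = \left(- \frac{1}{4}\right) \left(- \frac{13}{3}\right) = \frac{13}{12} \approx 1.0833$)
$\left(n + 92\right) \left(-115\right) = \left(\frac{13}{12} + 92\right) \left(-115\right) = \frac{1117}{12} \left(-115\right) = - \frac{128455}{12}$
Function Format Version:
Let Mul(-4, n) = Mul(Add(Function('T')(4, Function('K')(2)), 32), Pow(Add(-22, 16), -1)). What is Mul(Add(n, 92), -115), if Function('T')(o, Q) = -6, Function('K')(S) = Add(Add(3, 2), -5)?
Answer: Rational(-128455, 12) ≈ -10705.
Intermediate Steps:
Function('K')(S) = 0 (Function('K')(S) = Add(5, -5) = 0)
n = Rational(13, 12) (n = Mul(Rational(-1, 4), Mul(Add(-6, 32), Pow(Add(-22, 16), -1))) = Mul(Rational(-1, 4), Mul(26, Pow(-6, -1))) = Mul(Rational(-1, 4), Mul(26, Rational(-1, 6))) = Mul(Rational(-1, 4), Rational(-13, 3)) = Rational(13, 12) ≈ 1.0833)
Mul(Add(n, 92), -115) = Mul(Add(Rational(13, 12), 92), -115) = Mul(Rational(1117, 12), -115) = Rational(-128455, 12)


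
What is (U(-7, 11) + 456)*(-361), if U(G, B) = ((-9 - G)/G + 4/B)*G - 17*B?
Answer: -1050149/11 ≈ -95468.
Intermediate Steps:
U(G, B) = -17*B + G*(4/B + (-9 - G)/G) (U(G, B) = ((-9 - G)/G + 4/B)*G - 17*B = (4/B + (-9 - G)/G)*G - 17*B = G*(4/B + (-9 - G)/G) - 17*B = -17*B + G*(4/B + (-9 - G)/G))
(U(-7, 11) + 456)*(-361) = ((-9 - 1*(-7) - 17*11 + 4*(-7)/11) + 456)*(-361) = ((-9 + 7 - 187 + 4*(-7)*(1/11)) + 456)*(-361) = ((-9 + 7 - 187 - 28/11) + 456)*(-361) = (-2107/11 + 456)*(-361) = (2909/11)*(-361) = -1050149/11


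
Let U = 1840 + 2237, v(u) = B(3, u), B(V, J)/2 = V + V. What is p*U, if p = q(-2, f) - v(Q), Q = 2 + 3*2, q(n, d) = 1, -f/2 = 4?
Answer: -44847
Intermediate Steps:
f = -8 (f = -2*4 = -8)
Q = 8 (Q = 2 + 6 = 8)
B(V, J) = 4*V (B(V, J) = 2*(V + V) = 2*(2*V) = 4*V)
v(u) = 12 (v(u) = 4*3 = 12)
p = -11 (p = 1 - 1*12 = 1 - 12 = -11)
U = 4077
p*U = -11*4077 = -44847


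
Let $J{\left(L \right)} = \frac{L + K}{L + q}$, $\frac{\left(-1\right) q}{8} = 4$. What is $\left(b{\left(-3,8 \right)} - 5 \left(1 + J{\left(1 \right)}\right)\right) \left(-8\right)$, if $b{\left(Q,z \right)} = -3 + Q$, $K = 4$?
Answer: $\frac{2528}{31} \approx 81.548$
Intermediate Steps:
$q = -32$ ($q = \left(-8\right) 4 = -32$)
$J{\left(L \right)} = \frac{4 + L}{-32 + L}$ ($J{\left(L \right)} = \frac{L + 4}{L - 32} = \frac{4 + L}{-32 + L}$)
$\left(b{\left(-3,8 \right)} - 5 \left(1 + J{\left(1 \right)}\right)\right) \left(-8\right) = \left(\left(-3 - 3\right) - 5 \left(1 + \frac{4 + 1}{-32 + 1}\right)\right) \left(-8\right) = \left(-6 - 5 \left(1 + \frac{1}{-31} \cdot 5\right)\right) \left(-8\right) = \left(-6 - 5 \left(1 - \frac{5}{31}\right)\right) \left(-8\right) = \left(-6 - \frac{130}{31}\right) \left(-8\right) = \left(- \frac{316}{31}\right) \left(-8\right) = \frac{2528}{31}$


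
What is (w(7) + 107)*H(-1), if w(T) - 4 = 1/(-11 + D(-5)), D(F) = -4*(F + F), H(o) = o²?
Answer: 3220/29 ≈ 111.03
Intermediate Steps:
D(F) = -8*F
w(T) = 117/29 (w(T) = 4 + 1/(-11 - 8*(-5)) = 4 + 1/(-11 + 40) = 4 + 1/29 = 117/29)
(w(7) + 107)*H(-1) = (117/29 + 107)*(-1)² = (3220/29)*1 = 3220/29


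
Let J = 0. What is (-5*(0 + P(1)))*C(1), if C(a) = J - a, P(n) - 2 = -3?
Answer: -5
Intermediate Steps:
P(n) = -1 (P(n) = 2 - 3 = -1)
C(a) = -a (C(a) = 0 - a = -a)
(-5*(0 + P(1)))*C(1) = (-5*(0 - 1))*(-1*1) = -5*(-1)*(-1) = 5*(-1) = -5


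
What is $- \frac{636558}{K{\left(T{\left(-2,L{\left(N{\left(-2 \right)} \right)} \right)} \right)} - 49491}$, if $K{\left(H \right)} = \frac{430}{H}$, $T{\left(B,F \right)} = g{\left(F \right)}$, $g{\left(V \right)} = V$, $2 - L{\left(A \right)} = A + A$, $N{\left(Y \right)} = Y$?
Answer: $\frac{954837}{74129} \approx 12.881$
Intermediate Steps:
$L{\left(A \right)} = 2 - 2 A$ ($L{\left(A \right)} = 2 - \left(A + A\right) = 2 - 2 A$)
$T{\left(B,F \right)} = F$
$- \frac{636558}{K{\left(T{\left(-2,L{\left(N{\left(-2 \right)} \right)} \right)} \right)} - 49491} = - \frac{636558}{\frac{430}{2 - -4} - 49491} = - \frac{636558}{\frac{430}{2 + 4} - 49491} = - \frac{636558}{\frac{430}{6} - 49491} = - \frac{636558}{430 \cdot \frac{1}{6} - 49491} = - \frac{636558}{\frac{215}{3} - 49491} = - \frac{636558}{- \frac{148258}{3}} = \left(-636558\right) \left(- \frac{3}{148258}\right) = \frac{954837}{74129}$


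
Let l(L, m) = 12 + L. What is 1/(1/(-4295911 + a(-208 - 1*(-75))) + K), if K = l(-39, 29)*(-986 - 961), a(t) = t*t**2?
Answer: 6648548/349507519811 ≈ 1.9023e-5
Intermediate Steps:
a(t) = t**3
K = 52569 (K = (12 - 39)*(-986 - 961) = -27*(-1947) = 52569)
1/(1/(-4295911 + a(-208 - 1*(-75))) + K) = 1/(1/(-4295911 + (-208 - 1*(-75))**3) + 52569) = 1/(1/(-4295911 + (-208 + 75)**3) + 52569) = 1/(1/(-4295911 + (-133)**3) + 52569) = 1/(1/(-4295911 - 2352637) + 52569) = 1/(1/(-6648548) + 52569) = 1/(-1/6648548 + 52569) = 1/(349507519811/6648548) = 6648548/349507519811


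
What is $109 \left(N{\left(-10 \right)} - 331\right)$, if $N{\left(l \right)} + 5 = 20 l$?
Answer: $-58424$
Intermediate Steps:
$N{\left(l \right)} = -5 + 20 l$
$109 \left(N{\left(-10 \right)} - 331\right) = 109 \left(\left(-5 + 20 \left(-10\right)\right) - 331\right) = 109 \left(\left(-5 - 200\right) - 331\right) = 109 \left(-205 - 331\right) = 109 \left(-536\right) = -58424$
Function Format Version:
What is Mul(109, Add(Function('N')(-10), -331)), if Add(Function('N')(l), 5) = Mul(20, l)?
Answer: -58424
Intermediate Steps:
Function('N')(l) = Add(-5, Mul(20, l))
Mul(109, Add(Function('N')(-10), -331)) = Mul(109, Add(Add(-5, Mul(20, -10)), -331)) = Mul(109, Add(Add(-5, -200), -331)) = Mul(109, Add(-205, -331)) = Mul(109, -536) = -58424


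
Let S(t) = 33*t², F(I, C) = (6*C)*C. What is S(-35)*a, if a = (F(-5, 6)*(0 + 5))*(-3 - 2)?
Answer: -218295000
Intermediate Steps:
F(I, C) = 6*C²
a = -5400 (a = ((6*6²)*(0 + 5))*(-3 - 2) = ((6*36)*5)*(-5) = (216*5)*(-5) = 1080*(-5) = -5400)
S(-35)*a = (33*(-35)²)*(-5400) = (33*1225)*(-5400) = 40425*(-5400) = -218295000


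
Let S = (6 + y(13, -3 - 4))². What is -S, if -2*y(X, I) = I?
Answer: -361/4 ≈ -90.250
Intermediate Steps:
y(X, I) = -I/2
S = 361/4 (S = (6 - (-3 - 4)/2)² = (6 - ½*(-7))² = (6 + 7/2)² = (19/2)² = 361/4 ≈ 90.250)
-S = -1*361/4 = -361/4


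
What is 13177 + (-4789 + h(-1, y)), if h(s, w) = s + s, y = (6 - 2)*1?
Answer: 8386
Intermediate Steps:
y = 4 (y = 4*1 = 4)
h(s, w) = 2*s
13177 + (-4789 + h(-1, y)) = 13177 + (-4789 + 2*(-1)) = 13177 + (-4789 - 2) = 13177 - 4791 = 8386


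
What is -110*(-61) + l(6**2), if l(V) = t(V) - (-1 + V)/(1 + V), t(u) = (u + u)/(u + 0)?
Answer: 248309/37 ≈ 6711.1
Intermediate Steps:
t(u) = 2 (t(u) = (2*u)/u = 2)
l(V) = 2 - (-1 + V)/(1 + V)
-110*(-61) + l(6**2) = -110*(-61) + (3 + 6**2)/(1 + 6**2) = 6710 + (3 + 36)/(1 + 36) = 6710 + 39/37 = 248309/37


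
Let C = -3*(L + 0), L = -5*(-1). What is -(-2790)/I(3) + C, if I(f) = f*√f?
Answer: -15 + 310*√3 ≈ 521.94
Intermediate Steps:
L = 5
I(f) = f^(3/2)
C = -15 (C = -3*(5 + 0) = -3*5 = -15)
-(-2790)/I(3) + C = -(-2790)/(3^(3/2)) - 15 = -(-2790)/(3*√3) - 15 = -(-2790)*√3/9 - 15 = -(-310)*√3 - 15 = 310*√3 - 15 = -15 + 310*√3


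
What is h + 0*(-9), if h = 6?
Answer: 6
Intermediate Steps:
h + 0*(-9) = 6 + 0*(-9) = 6 + 0 = 6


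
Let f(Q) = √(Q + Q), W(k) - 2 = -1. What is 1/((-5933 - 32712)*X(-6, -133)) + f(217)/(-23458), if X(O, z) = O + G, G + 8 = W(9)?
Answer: 1/502385 - √434/23458 ≈ -0.00088609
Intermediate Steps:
W(k) = 1 (W(k) = 2 - 1 = 1)
G = -7 (G = -8 + 1 = -7)
f(Q) = √2*√Q (f(Q) = √(2*Q) = √2*√Q)
X(O, z) = -7 + O (X(O, z) = O - 7 = -7 + O)
1/((-5933 - 32712)*X(-6, -133)) + f(217)/(-23458) = 1/((-5933 - 32712)*(-7 - 6)) + (√2*√217)/(-23458) = 1/(-38645*(-13)) + √434*(-1/23458) = -1/38645*(-1/13) - √434/23458 = 1/502385 - √434/23458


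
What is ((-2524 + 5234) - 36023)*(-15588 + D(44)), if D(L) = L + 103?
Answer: 514386033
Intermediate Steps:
D(L) = 103 + L
((-2524 + 5234) - 36023)*(-15588 + D(44)) = ((-2524 + 5234) - 36023)*(-15588 + (103 + 44)) = (2710 - 36023)*(-15588 + 147) = -33313*(-15441) = 514386033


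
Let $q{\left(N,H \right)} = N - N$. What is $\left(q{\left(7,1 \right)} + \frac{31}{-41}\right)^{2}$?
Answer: $\frac{961}{1681} \approx 0.57168$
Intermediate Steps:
$q{\left(N,H \right)} = 0$
$\left(q{\left(7,1 \right)} + \frac{31}{-41}\right)^{2} = \left(0 + \frac{31}{-41}\right)^{2} = \left(0 + 31 \left(- \frac{1}{41}\right)\right)^{2} = \left(0 - \frac{31}{41}\right)^{2} = \left(- \frac{31}{41}\right)^{2} = \frac{961}{1681}$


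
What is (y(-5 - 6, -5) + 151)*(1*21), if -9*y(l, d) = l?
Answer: 9590/3 ≈ 3196.7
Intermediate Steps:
y(l, d) = -l/9
(y(-5 - 6, -5) + 151)*(1*21) = (-(-5 - 6)/9 + 151)*(1*21) = (-1/9*(-11) + 151)*21 = (11/9 + 151)*21 = (1370/9)*21 = 9590/3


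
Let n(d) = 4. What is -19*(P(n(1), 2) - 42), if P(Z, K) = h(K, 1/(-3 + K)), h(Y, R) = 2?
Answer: 760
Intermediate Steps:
P(Z, K) = 2
-19*(P(n(1), 2) - 42) = -19*(2 - 42) = -19*(-40) = 760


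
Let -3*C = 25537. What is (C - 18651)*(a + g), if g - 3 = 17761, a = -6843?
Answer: -889952290/3 ≈ -2.9665e+8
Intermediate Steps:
C = -25537/3 (C = -⅓*25537 = -25537/3 ≈ -8512.3)
g = 17764 (g = 3 + 17761 = 17764)
(C - 18651)*(a + g) = (-25537/3 - 18651)*(-6843 + 17764) = -81490/3*10921 = -889952290/3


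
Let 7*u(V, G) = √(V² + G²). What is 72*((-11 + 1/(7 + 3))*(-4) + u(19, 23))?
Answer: 15696/5 + 72*√890/7 ≈ 3446.1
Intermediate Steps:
u(V, G) = √(G² + V²)/7 (u(V, G) = √(V² + G²)/7 = √(G² + V²)/7)
72*((-11 + 1/(7 + 3))*(-4) + u(19, 23)) = 72*((-11 + 1/(7 + 3))*(-4) + √(23² + 19²)/7) = 72*((-11 + 1/10)*(-4) + √(529 + 361)/7) = 72*((-11 + ⅒)*(-4) + √890/7) = 72*(-109/10*(-4) + √890/7) = 72*(218/5 + √890/7) = 15696/5 + 72*√890/7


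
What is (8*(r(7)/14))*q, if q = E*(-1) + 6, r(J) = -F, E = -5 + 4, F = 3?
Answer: -12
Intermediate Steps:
E = -1
r(J) = -3 (r(J) = -1*3 = -3)
q = 7 (q = -1*(-1) + 6 = 1 + 6 = 7)
(8*(r(7)/14))*q = (8*(-3/14))*7 = -12/7*7 = -12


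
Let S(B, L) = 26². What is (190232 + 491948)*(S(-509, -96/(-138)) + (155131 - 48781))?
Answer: 73010996680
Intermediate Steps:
S(B, L) = 676
(190232 + 491948)*(S(-509, -96/(-138)) + (155131 - 48781)) = (190232 + 491948)*(676 + (155131 - 48781)) = 682180*(676 + 106350) = 682180*107026 = 73010996680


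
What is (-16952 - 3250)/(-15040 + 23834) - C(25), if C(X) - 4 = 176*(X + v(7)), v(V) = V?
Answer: -24791593/4397 ≈ -5638.3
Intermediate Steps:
C(X) = 1236 + 176*X (C(X) = 4 + 176*(X + 7) = 4 + 176*(7 + X) = 4 + (1232 + 176*X) = 1236 + 176*X)
(-16952 - 3250)/(-15040 + 23834) - C(25) = (-16952 - 3250)/(-15040 + 23834) - (1236 + 176*25) = -20202/8794 - (1236 + 4400) = -20202*1/8794 - 1*5636 = -10101/4397 - 5636 = -24791593/4397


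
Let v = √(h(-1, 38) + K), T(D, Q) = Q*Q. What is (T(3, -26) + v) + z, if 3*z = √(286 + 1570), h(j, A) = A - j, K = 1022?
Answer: 676 + √1061 + 8*√29/3 ≈ 722.93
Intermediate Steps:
T(D, Q) = Q²
z = 8*√29/3 (z = √(286 + 1570)/3 = √1856/3 = (8*√29)/3 = 8*√29/3 ≈ 14.360)
v = √1061 (v = √((38 - 1*(-1)) + 1022) = √((38 + 1) + 1022) = √(39 + 1022) = √1061 ≈ 32.573)
(T(3, -26) + v) + z = ((-26)² + √1061) + 8*√29/3 = (676 + √1061) + 8*√29/3 = 676 + √1061 + 8*√29/3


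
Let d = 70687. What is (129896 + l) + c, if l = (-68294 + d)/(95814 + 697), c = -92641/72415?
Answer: 907814121080784/6988844065 ≈ 1.2989e+5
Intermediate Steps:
c = -92641/72415 (c = -92641*1/72415 = -92641/72415 ≈ -1.2793)
l = 2393/96511 (l = (-68294 + 70687)/(95814 + 697) = 2393/96511 ≈ 0.024795)
(129896 + l) + c = (129896 + 2393/96511) - 92641/72415 = 12536395249/96511 - 92641/72415 = 907814121080784/6988844065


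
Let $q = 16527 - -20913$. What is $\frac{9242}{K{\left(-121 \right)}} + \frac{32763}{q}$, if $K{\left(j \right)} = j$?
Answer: $- \frac{114018719}{1510080} \approx -75.505$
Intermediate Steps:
$q = 37440$ ($q = 16527 + 20913 = 37440$)
$\frac{9242}{K{\left(-121 \right)}} + \frac{32763}{q} = \frac{9242}{-121} + \frac{32763}{37440} = 9242 \left(- \frac{1}{121}\right) + 32763 \cdot \frac{1}{37440} = - \frac{9242}{121} + \frac{10921}{12480} = - \frac{114018719}{1510080}$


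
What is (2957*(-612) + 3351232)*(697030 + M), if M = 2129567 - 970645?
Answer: 2861039093696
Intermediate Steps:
M = 1158922
(2957*(-612) + 3351232)*(697030 + M) = (2957*(-612) + 3351232)*(697030 + 1158922) = (-1809684 + 3351232)*1855952 = 1541548*1855952 = 2861039093696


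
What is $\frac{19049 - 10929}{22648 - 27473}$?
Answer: $- \frac{1624}{965} \approx -1.6829$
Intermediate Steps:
$\frac{19049 - 10929}{22648 - 27473} = \frac{8120}{-4825} = 8120 \left(- \frac{1}{4825}\right) = - \frac{1624}{965}$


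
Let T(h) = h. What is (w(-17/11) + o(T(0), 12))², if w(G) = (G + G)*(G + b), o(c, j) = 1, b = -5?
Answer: 6599761/14641 ≈ 450.77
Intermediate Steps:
w(G) = 2*G*(-5 + G) (w(G) = (G + G)*(G - 5) = (2*G)*(-5 + G) = 2*G*(-5 + G))
(w(-17/11) + o(T(0), 12))² = (2*(-17/11)*(-5 - 17/11) + 1)² = (2*(-17/11)*(-72/11) + 1)² = (2448/121 + 1)² = (2569/121)² = 6599761/14641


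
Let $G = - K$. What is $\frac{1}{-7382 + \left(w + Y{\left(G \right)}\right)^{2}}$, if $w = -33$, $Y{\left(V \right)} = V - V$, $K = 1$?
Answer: $- \frac{1}{6293} \approx -0.00015891$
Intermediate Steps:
$G = -1$ ($G = \left(-1\right) 1 = -1$)
$Y{\left(V \right)} = 0$
$\frac{1}{-7382 + \left(w + Y{\left(G \right)}\right)^{2}} = \frac{1}{-7382 + \left(-33 + 0\right)^{2}} = \frac{1}{-7382 + \left(-33\right)^{2}} = \frac{1}{-7382 + 1089} = \frac{1}{-6293} = - \frac{1}{6293}$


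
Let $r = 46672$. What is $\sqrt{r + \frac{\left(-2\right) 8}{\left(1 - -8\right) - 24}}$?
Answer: $\frac{8 \sqrt{164085}}{15} \approx 216.04$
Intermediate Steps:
$\sqrt{r + \frac{\left(-2\right) 8}{\left(1 - -8\right) - 24}} = \sqrt{46672 + \frac{\left(-2\right) 8}{\left(1 - -8\right) - 24}} = \sqrt{46672 - \frac{16}{\left(1 + 8\right) - 24}} = \sqrt{46672 - \frac{16}{9 - 24}} = \sqrt{46672 - \frac{16}{-15}} = \sqrt{46672 - - \frac{16}{15}} = \sqrt{46672 + \frac{16}{15}} = \sqrt{\frac{700096}{15}} = \frac{8 \sqrt{164085}}{15}$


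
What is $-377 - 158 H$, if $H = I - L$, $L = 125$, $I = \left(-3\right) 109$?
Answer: $71039$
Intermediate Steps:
$I = -327$
$H = -452$ ($H = -327 - 125 = -452$)
$-377 - 158 H = -377 - -71416 = -377 + 71416 = 71039$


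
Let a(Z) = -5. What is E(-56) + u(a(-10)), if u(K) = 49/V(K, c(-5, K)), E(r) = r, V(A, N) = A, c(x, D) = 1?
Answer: -329/5 ≈ -65.800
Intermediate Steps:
u(K) = 49/K
E(-56) + u(a(-10)) = -56 + 49/(-5) = -56 + 49*(-⅕) = -56 - 49/5 = -329/5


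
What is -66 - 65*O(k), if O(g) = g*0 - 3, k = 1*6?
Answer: 129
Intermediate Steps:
k = 6
O(g) = -3 (O(g) = 0 - 3 = -3)
-66 - 65*O(k) = -66 - 65*(-3) = -66 + 195 = 129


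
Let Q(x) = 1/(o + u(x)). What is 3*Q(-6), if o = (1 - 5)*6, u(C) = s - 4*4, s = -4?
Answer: -3/44 ≈ -0.068182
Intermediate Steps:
u(C) = -20 (u(C) = -4 - 4*4 = -4 - 16 = -20)
o = -24 (o = -4*6 = -24)
Q(x) = -1/44 (Q(x) = 1/(-24 - 20) = 1/(-44) = -1/44)
3*Q(-6) = 3*(-1/44) = -3/44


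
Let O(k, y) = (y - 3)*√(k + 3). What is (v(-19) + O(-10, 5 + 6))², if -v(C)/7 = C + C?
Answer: 70308 + 4256*I*√7 ≈ 70308.0 + 11260.0*I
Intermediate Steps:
v(C) = -14*C (v(C) = -7*(C + C) = -14*C)
O(k, y) = √(3 + k)*(-3 + y) (O(k, y) = (-3 + y)*√(3 + k) = √(3 + k)*(-3 + y))
(v(-19) + O(-10, 5 + 6))² = (-14*(-19) + √(3 - 10)*(-3 + (5 + 6)))² = (266 + √(-7)*(-3 + 11))² = (266 + (I*√7)*8)² = (266 + 8*I*√7)²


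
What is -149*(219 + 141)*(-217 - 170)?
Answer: 20758680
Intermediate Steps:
-149*(219 + 141)*(-217 - 170) = -53640*(-387) = -149*(-139320) = 20758680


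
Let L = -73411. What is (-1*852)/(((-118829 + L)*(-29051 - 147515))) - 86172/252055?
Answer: -48749008886989/142591915388520 ≈ -0.34188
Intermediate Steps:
(-1*852)/(((-118829 + L)*(-29051 - 147515))) - 86172/252055 = (-1*852)/(((-118829 - 73411)*(-29051 - 147515))) - 86172/252055 = -852/((-192240*(-176566))) - 86172*1/252055 = -852/33943047840 - 86172/252055 = -852*1/33943047840 - 86172/252055 = -71/2828587320 - 86172/252055 = -48749008886989/142591915388520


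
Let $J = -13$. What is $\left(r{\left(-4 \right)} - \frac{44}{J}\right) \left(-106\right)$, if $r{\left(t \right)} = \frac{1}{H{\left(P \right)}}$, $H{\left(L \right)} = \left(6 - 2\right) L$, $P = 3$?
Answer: $- \frac{28673}{78} \approx -367.6$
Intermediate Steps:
$H{\left(L \right)} = 4 L$
$r{\left(t \right)} = \frac{1}{12}$ ($r{\left(t \right)} = \frac{1}{4 \cdot 3} = \frac{1}{12}$)
$\left(r{\left(-4 \right)} - \frac{44}{J}\right) \left(-106\right) = \left(\frac{1}{12} - \frac{44}{-13}\right) \left(-106\right) = \left(\frac{1}{12} - - \frac{44}{13}\right) \left(-106\right) = \left(\frac{1}{12} + \frac{44}{13}\right) \left(-106\right) = \frac{541}{156} \left(-106\right) = - \frac{28673}{78}$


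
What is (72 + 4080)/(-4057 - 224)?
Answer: -1384/1427 ≈ -0.96987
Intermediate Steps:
(72 + 4080)/(-4057 - 224) = 4152/(-4281) = 4152*(-1/4281) = -1384/1427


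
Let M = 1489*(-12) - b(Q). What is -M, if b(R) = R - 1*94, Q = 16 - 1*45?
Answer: 17745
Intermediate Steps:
Q = -29 (Q = 16 - 45 = -29)
b(R) = -94 + R (b(R) = R - 94 = -94 + R)
M = -17745 (M = 1489*(-12) - (-94 - 29) = -17868 - 1*(-123) = -17868 + 123 = -17745)
-M = -1*(-17745) = 17745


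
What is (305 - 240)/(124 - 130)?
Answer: -65/6 ≈ -10.833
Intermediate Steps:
(305 - 240)/(124 - 130) = 65/(-6) = 65*(-⅙) = -65/6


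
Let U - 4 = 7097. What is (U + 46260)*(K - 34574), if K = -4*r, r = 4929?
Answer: -2896968690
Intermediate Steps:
U = 7101 (U = 4 + 7097 = 7101)
K = -19716 (K = -4*4929 = -19716)
(U + 46260)*(K - 34574) = (7101 + 46260)*(-19716 - 34574) = 53361*(-54290) = -2896968690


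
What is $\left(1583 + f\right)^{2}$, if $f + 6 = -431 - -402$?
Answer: $2396304$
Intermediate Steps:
$f = -35$ ($f = -6 - 29 = -35$)
$\left(1583 + f\right)^{2} = \left(1583 - 35\right)^{2} = 1548^{2} = 2396304$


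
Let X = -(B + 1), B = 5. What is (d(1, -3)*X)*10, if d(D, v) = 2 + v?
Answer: 60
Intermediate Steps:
X = -6 (X = -(5 + 1) = -1*6 = -6)
(d(1, -3)*X)*10 = ((2 - 3)*(-6))*10 = -1*(-6)*10 = 6*10 = 60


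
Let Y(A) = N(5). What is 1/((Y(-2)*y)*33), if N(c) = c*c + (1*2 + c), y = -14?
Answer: -1/14784 ≈ -6.7641e-5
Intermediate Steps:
N(c) = 2 + c + c² (N(c) = c² + (2 + c) = 2 + c + c²)
Y(A) = 32 (Y(A) = 2 + 5 + 5² = 2 + 5 + 25 = 32)
1/((Y(-2)*y)*33) = 1/((32*(-14))*33) = 1/(-448*33) = 1/(-14784) = -1/14784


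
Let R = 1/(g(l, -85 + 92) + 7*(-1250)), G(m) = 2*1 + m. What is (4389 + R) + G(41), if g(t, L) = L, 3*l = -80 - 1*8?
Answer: 38748975/8743 ≈ 4432.0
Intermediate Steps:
G(m) = 2 + m
l = -88/3 (l = (-80 - 1*8)/3 = (-80 - 8)/3 = (1/3)*(-88) = -88/3 ≈ -29.333)
R = -1/8743 (R = 1/((-85 + 92) + 7*(-1250)) = 1/(7 - 8750) = 1/(-8743) = -1/8743 ≈ -0.00011438)
(4389 + R) + G(41) = (4389 - 1/8743) + (2 + 41) = 38373026/8743 + 43 = 38748975/8743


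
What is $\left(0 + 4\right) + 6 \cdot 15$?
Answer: $94$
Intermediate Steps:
$\left(0 + 4\right) + 6 \cdot 15 = 4 + 90 = 94$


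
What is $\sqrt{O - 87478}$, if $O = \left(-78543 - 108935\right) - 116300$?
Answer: $2 i \sqrt{97814} \approx 625.5 i$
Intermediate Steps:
$O = -303778$ ($O = -187478 - 116300 = -303778$)
$\sqrt{O - 87478} = \sqrt{-303778 - 87478} = \sqrt{-391256} = 2 i \sqrt{97814}$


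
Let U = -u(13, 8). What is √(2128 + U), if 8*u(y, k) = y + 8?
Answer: 7*√694/4 ≈ 46.102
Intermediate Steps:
u(y, k) = 1 + y/8 (u(y, k) = (y + 8)/8 = (8 + y)/8 = 1 + y/8)
U = -21/8 (U = -(1 + (⅛)*13) = -(1 + 13/8) = -1*21/8 = -21/8 ≈ -2.6250)
√(2128 + U) = √(2128 - 21/8) = √(17003/8) = 7*√694/4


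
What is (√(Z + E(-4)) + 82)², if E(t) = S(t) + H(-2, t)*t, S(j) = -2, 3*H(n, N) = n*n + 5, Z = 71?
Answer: (82 + √57)² ≈ 8019.2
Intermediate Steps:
H(n, N) = 5/3 + n²/3 (H(n, N) = (n*n + 5)/3 = (n² + 5)/3 = (5 + n²)/3 = 5/3 + n²/3)
E(t) = -2 + 3*t (E(t) = -2 + (5/3 + (⅓)*(-2)²)*t = -2 + (5/3 + (⅓)*4)*t = -2 + (5/3 + 4/3)*t = -2 + 3*t)
(√(Z + E(-4)) + 82)² = (√(71 + (-2 + 3*(-4))) + 82)² = (√(71 + (-2 - 12)) + 82)² = (√(71 - 14) + 82)² = (√57 + 82)² = (82 + √57)²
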